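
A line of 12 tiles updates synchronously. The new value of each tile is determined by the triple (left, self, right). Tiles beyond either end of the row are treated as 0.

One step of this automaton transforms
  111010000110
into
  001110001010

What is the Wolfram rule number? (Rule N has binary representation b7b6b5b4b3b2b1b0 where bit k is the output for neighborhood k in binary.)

position 1: 111 → 0  (bit 7 = 0)
position 2: 110 → 1  (bit 6 = 1)
position 3: 101 → 1  (bit 5 = 1)
position 5: 100 → 0  (bit 4 = 0)
position 0: 011 → 0  (bit 3 = 0)
position 4: 010 → 1  (bit 2 = 1)
position 8: 001 → 1  (bit 1 = 1)
position 6: 000 → 0  (bit 0 = 0)
bits b7..b0 = 01100110 = 102

102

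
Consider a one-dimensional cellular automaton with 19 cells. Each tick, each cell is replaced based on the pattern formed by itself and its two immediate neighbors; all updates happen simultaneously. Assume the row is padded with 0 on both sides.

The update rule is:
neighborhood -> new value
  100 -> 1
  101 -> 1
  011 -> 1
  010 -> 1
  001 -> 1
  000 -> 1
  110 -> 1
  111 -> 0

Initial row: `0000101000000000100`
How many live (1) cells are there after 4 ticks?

2

1111111111111111111
1000000000000000001
1111111111111111111  (repeats tick 1; period 2)
tick 4: 1000000000000000001
count of 1: 2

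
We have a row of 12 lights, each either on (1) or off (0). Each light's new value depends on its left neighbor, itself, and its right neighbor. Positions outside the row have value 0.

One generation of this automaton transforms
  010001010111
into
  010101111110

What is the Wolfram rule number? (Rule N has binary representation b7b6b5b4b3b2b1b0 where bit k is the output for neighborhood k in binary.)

position 10: 111 → 1  (bit 7 = 1)
position 11: 110 → 0  (bit 6 = 0)
position 6: 101 → 1  (bit 5 = 1)
position 2: 100 → 0  (bit 4 = 0)
position 9: 011 → 1  (bit 3 = 1)
position 1: 010 → 1  (bit 2 = 1)
position 0: 001 → 0  (bit 1 = 0)
position 3: 000 → 1  (bit 0 = 1)
bits b7..b0 = 10101101 = 173

173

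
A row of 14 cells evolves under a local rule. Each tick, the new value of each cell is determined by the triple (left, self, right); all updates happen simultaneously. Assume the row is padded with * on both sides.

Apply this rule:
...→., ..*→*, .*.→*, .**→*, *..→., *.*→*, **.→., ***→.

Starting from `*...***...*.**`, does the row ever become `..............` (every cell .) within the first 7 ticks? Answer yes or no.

...**....****.
..**....**...*
.**....**...**
**....**...**.
.....**...**.*
....**...**.**
...**...**.**.
tick 7 is ...**...**.**., still not uniform .

no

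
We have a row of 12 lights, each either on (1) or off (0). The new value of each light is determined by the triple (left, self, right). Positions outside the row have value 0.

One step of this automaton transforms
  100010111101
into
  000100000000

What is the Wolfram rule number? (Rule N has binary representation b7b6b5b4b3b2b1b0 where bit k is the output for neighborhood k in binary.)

position 7: 111 → 0  (bit 7 = 0)
position 9: 110 → 0  (bit 6 = 0)
position 5: 101 → 0  (bit 5 = 0)
position 1: 100 → 0  (bit 4 = 0)
position 6: 011 → 0  (bit 3 = 0)
position 0: 010 → 0  (bit 2 = 0)
position 3: 001 → 1  (bit 1 = 1)
position 2: 000 → 0  (bit 0 = 0)
bits b7..b0 = 00000010 = 2

2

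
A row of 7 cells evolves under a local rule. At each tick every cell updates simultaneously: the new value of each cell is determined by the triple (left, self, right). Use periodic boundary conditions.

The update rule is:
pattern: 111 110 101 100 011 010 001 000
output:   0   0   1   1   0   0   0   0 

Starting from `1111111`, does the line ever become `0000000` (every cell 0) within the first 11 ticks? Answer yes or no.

yes

0000000
all cells are 0 at tick 1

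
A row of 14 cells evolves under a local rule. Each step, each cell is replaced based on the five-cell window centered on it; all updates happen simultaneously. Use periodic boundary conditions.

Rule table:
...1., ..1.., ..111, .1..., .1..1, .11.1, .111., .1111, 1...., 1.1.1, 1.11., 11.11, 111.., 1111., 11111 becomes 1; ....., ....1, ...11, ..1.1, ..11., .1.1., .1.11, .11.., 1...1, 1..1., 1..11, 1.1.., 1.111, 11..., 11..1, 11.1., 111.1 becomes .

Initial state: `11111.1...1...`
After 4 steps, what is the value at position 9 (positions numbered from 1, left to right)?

1111...1.111..
1111..1...11..
1111..11......
1111.....1....
position 9 holds .

.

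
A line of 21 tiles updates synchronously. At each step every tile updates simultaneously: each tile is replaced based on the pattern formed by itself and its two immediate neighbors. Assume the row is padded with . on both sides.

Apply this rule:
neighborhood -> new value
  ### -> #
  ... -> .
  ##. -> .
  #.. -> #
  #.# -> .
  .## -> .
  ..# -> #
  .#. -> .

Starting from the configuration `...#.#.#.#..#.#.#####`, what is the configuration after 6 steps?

..#.......##.....###.
.#.#.....#..#...#.#.#
#...#...#.##.#.#.....
.#.#.#.#........#....
#.......#......#.#...
.#.....#.#....#...#..

.#.....#.#....#...#..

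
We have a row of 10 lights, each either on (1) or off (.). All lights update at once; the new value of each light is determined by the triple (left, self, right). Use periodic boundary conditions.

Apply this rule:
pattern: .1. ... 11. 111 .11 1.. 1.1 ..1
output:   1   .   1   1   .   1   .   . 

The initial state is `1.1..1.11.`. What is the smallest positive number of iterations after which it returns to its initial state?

iteration 1: 1.11.1..1.
iteration 2: 1..1.11.1.
iteration 3: 11.1..1.1.
iteration 4: .1.11.1.1.
iteration 5: .1..1.1.11
iteration 6: .11.1.1..1
iteration 7: ..1.1.11.1
iteration 8: 1.1.1..1.1
iteration 9: 1.1.11.1..
iteration 10: 1.1..1.11.

10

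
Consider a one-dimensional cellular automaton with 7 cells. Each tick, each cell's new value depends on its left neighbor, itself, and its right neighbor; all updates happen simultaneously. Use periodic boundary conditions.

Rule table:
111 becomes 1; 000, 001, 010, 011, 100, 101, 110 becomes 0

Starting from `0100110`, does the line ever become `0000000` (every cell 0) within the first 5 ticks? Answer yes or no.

yes

0000000
all cells are 0 at tick 1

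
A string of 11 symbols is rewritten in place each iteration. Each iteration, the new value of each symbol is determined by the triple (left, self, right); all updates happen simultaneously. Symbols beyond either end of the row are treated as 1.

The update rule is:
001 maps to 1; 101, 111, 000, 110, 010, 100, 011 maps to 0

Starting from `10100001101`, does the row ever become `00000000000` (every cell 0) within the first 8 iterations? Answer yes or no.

iteration 1: 00000010000
iteration 2: 00000100001
iteration 3: 00001000010
iteration 4: 00010000100
iteration 5: 00100001001
iteration 6: 01000010010
iteration 7: 00000100100
iteration 8: 00001001001
iteration 8 is 00001001001, still not uniform 0

no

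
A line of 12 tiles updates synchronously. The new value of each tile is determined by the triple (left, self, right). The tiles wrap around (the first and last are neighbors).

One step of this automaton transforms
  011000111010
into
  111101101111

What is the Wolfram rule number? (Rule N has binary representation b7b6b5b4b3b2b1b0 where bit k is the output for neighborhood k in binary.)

126

position 7: 111 → 0  (bit 7 = 0)
position 2: 110 → 1  (bit 6 = 1)
position 9: 101 → 1  (bit 5 = 1)
position 3: 100 → 1  (bit 4 = 1)
position 1: 011 → 1  (bit 3 = 1)
position 10: 010 → 1  (bit 2 = 1)
position 0: 001 → 1  (bit 1 = 1)
position 4: 000 → 0  (bit 0 = 0)
bits b7..b0 = 01111110 = 126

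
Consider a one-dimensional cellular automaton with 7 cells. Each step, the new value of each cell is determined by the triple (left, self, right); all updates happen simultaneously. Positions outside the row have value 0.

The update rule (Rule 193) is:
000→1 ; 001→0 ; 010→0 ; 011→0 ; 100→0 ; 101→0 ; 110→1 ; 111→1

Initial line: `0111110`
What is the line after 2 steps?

step 1: 0011110
step 2: 1001110

1001110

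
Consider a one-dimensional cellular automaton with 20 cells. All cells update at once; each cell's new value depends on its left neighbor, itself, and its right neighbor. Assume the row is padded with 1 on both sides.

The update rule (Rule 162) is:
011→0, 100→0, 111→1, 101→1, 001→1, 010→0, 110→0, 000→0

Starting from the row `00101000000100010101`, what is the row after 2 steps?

10100000010001010101

01010000001000101010
10100000010001010101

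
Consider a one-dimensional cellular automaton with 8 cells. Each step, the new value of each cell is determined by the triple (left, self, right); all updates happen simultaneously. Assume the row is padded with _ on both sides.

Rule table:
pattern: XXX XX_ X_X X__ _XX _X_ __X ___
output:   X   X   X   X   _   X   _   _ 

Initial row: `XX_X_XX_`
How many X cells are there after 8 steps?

step 1: _XXXX_XX
step 2: __XXXX_X
step 3: ___XXXXX
step 4: ____XXXX
step 5: _____XXX
step 6: ______XX
step 7: _______X
step 8: _______X
count of X: 1

1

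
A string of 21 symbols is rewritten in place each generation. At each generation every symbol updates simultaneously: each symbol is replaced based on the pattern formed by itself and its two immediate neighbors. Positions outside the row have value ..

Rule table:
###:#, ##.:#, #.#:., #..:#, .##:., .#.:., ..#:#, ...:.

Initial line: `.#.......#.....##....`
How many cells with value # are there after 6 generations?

#.#.....#.#...#.##...
...#...#...#.#...##..
..#.#.#.#.#...#.#.##.
.#.........#.#.....##
#.#.......#...#...#.#
...#.....#.#.#.#.#...
count of #: 6

6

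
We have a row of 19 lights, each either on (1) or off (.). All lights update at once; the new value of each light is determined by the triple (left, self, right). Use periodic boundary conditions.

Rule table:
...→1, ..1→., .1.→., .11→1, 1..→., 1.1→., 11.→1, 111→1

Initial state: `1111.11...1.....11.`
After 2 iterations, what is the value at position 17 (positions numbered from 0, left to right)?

1111.11.1...111.11.
1111.11...1.111.11.
position 17 holds 1

1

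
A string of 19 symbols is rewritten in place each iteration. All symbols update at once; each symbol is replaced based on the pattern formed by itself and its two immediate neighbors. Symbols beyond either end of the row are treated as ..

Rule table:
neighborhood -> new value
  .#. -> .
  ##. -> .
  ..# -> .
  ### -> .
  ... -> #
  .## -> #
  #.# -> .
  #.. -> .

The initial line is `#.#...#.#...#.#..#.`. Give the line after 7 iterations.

iteration 1: ....#.....#........
iteration 2: ###...###...#######
iteration 3: #...#.#...#.#......
iteration 4: ..#.....#.....#####
iteration 5: #...###...###.#....
iteration 6: ..#.#...#.#.....###
iteration 7: #.....#.....###.#..

#.....#.....###.#..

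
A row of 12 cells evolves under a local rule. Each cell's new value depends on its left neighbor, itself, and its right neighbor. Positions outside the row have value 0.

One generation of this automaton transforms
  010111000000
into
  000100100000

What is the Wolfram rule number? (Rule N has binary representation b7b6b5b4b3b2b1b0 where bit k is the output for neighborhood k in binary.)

position 4: 111 → 0  (bit 7 = 0)
position 5: 110 → 0  (bit 6 = 0)
position 2: 101 → 0  (bit 5 = 0)
position 6: 100 → 1  (bit 4 = 1)
position 3: 011 → 1  (bit 3 = 1)
position 1: 010 → 0  (bit 2 = 0)
position 0: 001 → 0  (bit 1 = 0)
position 7: 000 → 0  (bit 0 = 0)
bits b7..b0 = 00011000 = 24

24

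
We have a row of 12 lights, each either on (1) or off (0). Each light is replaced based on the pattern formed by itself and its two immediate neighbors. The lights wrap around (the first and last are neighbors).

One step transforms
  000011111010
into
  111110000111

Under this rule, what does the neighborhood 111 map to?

0

At position 5 the neighborhood is 111; the next row has 0 there.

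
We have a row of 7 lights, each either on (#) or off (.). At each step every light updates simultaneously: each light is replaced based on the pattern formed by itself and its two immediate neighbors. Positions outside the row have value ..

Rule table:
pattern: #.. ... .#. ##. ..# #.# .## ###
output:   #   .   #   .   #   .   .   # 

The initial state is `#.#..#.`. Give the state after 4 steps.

#.#####
#..###.
###.#.#
.#..#.#

.#..#.#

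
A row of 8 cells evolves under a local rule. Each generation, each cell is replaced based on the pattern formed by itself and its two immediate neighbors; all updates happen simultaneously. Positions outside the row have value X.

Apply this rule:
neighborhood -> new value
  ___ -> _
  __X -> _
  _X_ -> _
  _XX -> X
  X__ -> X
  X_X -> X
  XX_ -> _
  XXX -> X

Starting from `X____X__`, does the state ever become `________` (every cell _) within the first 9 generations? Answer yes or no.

generation 1: _X____X_
generation 2: X_X____X
generation 3: _X_X___X
generation 4: X_X_X__X
generation 5: _X_X_X_X
generation 6: X_X_X_XX
generation 7: _X_X_XXX
generation 8: X_X_XXXX
generation 9: _X_XXXXX
generation 9 is _X_XXXXX, still not uniform _

no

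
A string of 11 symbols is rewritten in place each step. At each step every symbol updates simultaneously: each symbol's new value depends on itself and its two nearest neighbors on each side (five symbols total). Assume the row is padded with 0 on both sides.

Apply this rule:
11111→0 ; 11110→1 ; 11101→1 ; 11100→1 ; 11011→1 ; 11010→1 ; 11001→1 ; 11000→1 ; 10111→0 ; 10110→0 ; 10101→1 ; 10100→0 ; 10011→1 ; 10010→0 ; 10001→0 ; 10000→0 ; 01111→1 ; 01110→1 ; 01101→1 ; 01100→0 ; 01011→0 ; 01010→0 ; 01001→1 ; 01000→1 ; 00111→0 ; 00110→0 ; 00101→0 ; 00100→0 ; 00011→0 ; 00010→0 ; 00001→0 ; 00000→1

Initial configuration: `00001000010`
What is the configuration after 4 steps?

10001000000

11000100001
00100010000
00010001011
10001000000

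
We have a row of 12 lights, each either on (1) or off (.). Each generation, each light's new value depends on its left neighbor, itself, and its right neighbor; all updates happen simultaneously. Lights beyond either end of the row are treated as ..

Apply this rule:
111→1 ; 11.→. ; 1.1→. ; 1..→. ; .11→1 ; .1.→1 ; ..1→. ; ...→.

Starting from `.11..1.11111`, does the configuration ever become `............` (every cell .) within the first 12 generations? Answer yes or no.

.1...1.1111.
.1...1.111..
.1...1.11...
.1...1.1....
.1...1.1....  (fixed point — unchanged through generation 12)
generation 12 is .1...1.1...., still not uniform .

no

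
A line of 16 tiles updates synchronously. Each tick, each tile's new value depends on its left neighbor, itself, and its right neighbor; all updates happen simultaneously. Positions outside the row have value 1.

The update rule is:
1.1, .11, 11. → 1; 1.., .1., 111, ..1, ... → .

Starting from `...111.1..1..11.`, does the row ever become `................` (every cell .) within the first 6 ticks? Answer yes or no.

...1.11......111
....111......1..
....1.1.........
.....1..........
................
all cells are . at tick 5

yes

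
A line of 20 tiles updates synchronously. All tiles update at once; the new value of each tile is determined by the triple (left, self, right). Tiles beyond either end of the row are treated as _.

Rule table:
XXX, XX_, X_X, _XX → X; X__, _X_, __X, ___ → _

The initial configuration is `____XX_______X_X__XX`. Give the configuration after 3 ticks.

tick 1: ____XX________X___XX
tick 2: ____XX____________XX
tick 3: ____XX____________XX

____XX____________XX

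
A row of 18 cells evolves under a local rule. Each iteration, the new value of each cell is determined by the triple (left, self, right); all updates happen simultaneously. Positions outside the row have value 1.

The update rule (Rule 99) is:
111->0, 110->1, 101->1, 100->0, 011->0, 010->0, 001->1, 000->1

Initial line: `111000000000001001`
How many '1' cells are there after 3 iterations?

12

iteration 1: 001011111111110010
iteration 2: 010100000000010101
iteration 3: 101001111111101010
count of 1: 12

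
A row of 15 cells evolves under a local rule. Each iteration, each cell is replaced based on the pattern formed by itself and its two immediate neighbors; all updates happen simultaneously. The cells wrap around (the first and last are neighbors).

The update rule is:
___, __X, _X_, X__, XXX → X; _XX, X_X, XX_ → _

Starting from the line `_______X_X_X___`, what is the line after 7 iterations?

XXXXXXXX_X_XXXX
XXXXXXX__X__XXX
XXXXXX_XXXXX_XX
XXXXX___XXX___X
XXXX_XXX_X_XXX_
_XX___X__X__X__
X__XXXXXXXXXXXX

X__XXXXXXXXXXXX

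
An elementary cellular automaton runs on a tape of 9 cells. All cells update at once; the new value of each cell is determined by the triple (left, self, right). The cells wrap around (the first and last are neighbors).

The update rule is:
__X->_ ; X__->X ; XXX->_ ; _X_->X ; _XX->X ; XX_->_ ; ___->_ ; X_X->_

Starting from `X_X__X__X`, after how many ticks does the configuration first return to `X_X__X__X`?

2

tick 1: __XX_XX_X
tick 2: X_X__X__X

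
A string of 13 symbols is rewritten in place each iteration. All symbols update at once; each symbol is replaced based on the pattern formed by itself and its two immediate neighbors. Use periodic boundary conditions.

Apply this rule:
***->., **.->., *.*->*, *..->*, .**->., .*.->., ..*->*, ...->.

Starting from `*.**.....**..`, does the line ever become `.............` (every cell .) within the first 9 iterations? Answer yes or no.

no

.*..*...*..**
*.**.*.*.**..
.*..*.*.*..**
*.**.*.*.**..  (repeats iteration 2; period 2)
iteration 9: .*..*.*.*..**
iteration 9 is .*..*.*.*..**, still not uniform .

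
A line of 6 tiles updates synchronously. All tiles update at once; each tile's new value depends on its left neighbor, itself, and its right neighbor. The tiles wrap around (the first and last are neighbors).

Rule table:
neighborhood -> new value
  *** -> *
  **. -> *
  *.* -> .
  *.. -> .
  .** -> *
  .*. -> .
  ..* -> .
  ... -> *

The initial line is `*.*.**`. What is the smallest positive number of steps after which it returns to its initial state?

*...**
*.*.**

2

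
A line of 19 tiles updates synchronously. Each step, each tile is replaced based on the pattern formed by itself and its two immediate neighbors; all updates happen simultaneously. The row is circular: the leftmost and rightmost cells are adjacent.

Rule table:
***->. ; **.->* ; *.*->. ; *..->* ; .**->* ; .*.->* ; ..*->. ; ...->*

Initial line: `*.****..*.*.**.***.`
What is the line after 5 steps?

step 1: *.*..**.*.*.**.*.*.
step 2: *.**.**.*.*.**.*.*.
step 3: *.**.**.*.*.**.*.*.  (fixed point — unchanged through step 5)

*.**.**.*.*.**.*.*.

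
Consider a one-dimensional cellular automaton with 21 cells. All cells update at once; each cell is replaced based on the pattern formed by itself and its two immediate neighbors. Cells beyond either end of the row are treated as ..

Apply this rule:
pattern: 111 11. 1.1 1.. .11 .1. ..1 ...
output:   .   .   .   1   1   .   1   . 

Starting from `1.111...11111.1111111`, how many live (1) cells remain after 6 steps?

step 1: ..1..1.11.....1......
step 2: .1.11..1.1...1.1.....
step 3: 1..1.11...1.1...1....
step 4: .11..1.1.1...1.1.1...
step 5: 11.11.....1.1.....1..
step 6: 1..1.1...1...1...1.1.
count of 1: 7

7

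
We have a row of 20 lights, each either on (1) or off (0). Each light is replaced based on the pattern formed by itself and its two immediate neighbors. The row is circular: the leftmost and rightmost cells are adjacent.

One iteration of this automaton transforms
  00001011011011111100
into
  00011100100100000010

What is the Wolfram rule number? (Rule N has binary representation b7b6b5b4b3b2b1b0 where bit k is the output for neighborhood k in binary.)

54

position 13: 111 → 0  (bit 7 = 0)
position 7: 110 → 0  (bit 6 = 0)
position 5: 101 → 1  (bit 5 = 1)
position 18: 100 → 1  (bit 4 = 1)
position 6: 011 → 0  (bit 3 = 0)
position 4: 010 → 1  (bit 2 = 1)
position 3: 001 → 1  (bit 1 = 1)
position 0: 000 → 0  (bit 0 = 0)
bits b7..b0 = 00110110 = 54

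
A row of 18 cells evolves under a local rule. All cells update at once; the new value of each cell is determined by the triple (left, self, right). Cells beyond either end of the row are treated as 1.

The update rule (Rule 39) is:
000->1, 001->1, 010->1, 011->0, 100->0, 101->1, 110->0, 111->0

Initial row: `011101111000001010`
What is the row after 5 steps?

100010000011111111
001110111100000000
010001000001111111
110111011110000000
001000100000111111

001000100000111111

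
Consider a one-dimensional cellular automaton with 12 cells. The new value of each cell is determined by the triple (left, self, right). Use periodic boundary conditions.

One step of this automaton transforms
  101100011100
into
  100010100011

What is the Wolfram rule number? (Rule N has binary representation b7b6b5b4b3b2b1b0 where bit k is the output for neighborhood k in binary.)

22

position 8: 111 → 0  (bit 7 = 0)
position 3: 110 → 0  (bit 6 = 0)
position 1: 101 → 0  (bit 5 = 0)
position 4: 100 → 1  (bit 4 = 1)
position 2: 011 → 0  (bit 3 = 0)
position 0: 010 → 1  (bit 2 = 1)
position 6: 001 → 1  (bit 1 = 1)
position 5: 000 → 0  (bit 0 = 0)
bits b7..b0 = 00010110 = 22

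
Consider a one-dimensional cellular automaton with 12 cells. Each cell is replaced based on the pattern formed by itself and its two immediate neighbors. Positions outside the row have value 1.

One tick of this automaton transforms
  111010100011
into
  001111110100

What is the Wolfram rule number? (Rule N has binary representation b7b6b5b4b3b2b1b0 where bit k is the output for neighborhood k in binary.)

position 0: 111 → 0  (bit 7 = 0)
position 2: 110 → 1  (bit 6 = 1)
position 3: 101 → 1  (bit 5 = 1)
position 7: 100 → 1  (bit 4 = 1)
position 10: 011 → 0  (bit 3 = 0)
position 4: 010 → 1  (bit 2 = 1)
position 9: 001 → 1  (bit 1 = 1)
position 8: 000 → 0  (bit 0 = 0)
bits b7..b0 = 01110110 = 118

118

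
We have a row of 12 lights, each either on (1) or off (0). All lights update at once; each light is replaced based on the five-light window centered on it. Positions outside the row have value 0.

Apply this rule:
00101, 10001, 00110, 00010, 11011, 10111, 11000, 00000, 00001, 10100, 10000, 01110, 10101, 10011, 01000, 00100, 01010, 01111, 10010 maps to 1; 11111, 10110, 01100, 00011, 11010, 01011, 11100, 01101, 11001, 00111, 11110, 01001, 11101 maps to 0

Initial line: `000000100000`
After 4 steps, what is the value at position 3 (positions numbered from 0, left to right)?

step 1: 111111111111
step 2: 010000000000
step 3: 111111111111  (repeats step 1; period 2)
step 4: 010000000000
position 3 holds 0

0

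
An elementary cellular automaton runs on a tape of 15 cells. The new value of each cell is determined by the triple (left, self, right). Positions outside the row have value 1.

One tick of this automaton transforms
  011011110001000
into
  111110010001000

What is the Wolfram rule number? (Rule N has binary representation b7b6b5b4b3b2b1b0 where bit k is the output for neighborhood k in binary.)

108

position 5: 111 → 0  (bit 7 = 0)
position 2: 110 → 1  (bit 6 = 1)
position 0: 101 → 1  (bit 5 = 1)
position 8: 100 → 0  (bit 4 = 0)
position 1: 011 → 1  (bit 3 = 1)
position 11: 010 → 1  (bit 2 = 1)
position 10: 001 → 0  (bit 1 = 0)
position 9: 000 → 0  (bit 0 = 0)
bits b7..b0 = 01101100 = 108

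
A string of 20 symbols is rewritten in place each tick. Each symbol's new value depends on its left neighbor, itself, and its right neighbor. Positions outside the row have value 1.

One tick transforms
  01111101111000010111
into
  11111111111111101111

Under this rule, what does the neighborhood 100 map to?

1

At position 11 the neighborhood is 100; the next row has 1 there.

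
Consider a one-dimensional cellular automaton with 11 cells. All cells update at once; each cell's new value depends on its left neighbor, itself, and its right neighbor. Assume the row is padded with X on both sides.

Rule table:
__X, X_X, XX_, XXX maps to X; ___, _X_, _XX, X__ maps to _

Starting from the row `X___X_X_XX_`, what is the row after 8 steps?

XXXXXXX_X_X

step 1: X__X_X_X_XX
step 2: X_X_X_X_X_X
step 3: XX_X_X_X_X_
step 4: XXX_X_X_X_X
step 5: XXXX_X_X_X_
step 6: XXXXX_X_X_X
step 7: XXXXXX_X_X_
step 8: XXXXXXX_X_X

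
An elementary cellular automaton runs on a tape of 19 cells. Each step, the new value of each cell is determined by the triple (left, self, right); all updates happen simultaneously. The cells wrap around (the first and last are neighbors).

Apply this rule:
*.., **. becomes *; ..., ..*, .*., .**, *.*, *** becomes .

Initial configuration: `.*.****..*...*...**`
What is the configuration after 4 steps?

......**..*...*...*
*......**..*...*...
.*......**..*...*..
..*......**..*...*.

..*......**..*...*.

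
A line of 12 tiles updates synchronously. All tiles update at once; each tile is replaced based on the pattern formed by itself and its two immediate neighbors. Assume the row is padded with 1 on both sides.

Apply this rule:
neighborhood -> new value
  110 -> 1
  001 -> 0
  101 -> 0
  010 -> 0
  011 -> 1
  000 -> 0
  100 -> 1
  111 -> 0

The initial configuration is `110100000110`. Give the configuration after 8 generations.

generation 1: 010010000110
generation 2: 001001000110
generation 3: 100100100110
generation 4: 110010010110
generation 5: 011001000110
generation 6: 011100100110
generation 7: 010110010110
generation 8: 000111000110

000111000110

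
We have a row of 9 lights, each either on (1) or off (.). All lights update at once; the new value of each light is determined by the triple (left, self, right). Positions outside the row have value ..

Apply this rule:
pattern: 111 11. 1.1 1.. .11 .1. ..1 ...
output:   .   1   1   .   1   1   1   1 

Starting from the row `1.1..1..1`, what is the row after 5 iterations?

111.11.11
1.1111111
111.....1
1.1.11111
11111...1

11111...1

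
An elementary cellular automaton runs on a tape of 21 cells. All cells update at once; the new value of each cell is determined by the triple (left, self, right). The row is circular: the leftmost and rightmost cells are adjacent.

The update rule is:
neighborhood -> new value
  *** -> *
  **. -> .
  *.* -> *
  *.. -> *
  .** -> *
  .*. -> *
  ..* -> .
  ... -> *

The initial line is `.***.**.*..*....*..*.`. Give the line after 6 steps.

.**.**.***.****.**.**
**.**.***.****.**.**.
*.**.***.****.**.**.*
.**.***.****.**.**.**
**.***.****.**.**.**.
*.***.****.**.**.**.*

*.***.****.**.**.**.*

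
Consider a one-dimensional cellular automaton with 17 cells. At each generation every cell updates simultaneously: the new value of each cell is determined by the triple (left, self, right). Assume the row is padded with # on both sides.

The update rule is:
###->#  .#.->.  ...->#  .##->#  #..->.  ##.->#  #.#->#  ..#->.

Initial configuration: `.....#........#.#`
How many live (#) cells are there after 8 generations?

.###...######..##
####.#.######..##
#####.#######..##
#############..##
#############..##  (fixed point — unchanged through generation 8)
count of #: 15

15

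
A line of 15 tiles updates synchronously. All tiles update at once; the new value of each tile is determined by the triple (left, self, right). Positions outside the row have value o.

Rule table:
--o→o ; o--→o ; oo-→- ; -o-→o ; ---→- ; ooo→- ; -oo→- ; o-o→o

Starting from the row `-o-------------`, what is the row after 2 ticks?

ooo-----------o
---o---------o-

---o---------o-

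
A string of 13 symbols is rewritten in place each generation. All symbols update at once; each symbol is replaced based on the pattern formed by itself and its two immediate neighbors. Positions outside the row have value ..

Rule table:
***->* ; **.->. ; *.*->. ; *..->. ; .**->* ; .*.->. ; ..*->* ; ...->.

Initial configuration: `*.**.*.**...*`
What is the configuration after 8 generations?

*...*........

generation 1: ..*....*...*.
generation 2: .*....*...*..
generation 3: *....*...*...
generation 4: ....*...*....
generation 5: ...*...*.....
generation 6: ..*...*......
generation 7: .*...*.......
generation 8: *...*........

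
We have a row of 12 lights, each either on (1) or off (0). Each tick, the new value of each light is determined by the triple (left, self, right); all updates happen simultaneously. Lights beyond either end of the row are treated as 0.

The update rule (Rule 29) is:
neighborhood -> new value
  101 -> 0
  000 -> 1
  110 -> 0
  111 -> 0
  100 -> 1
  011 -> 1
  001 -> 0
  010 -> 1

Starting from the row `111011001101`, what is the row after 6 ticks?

111010101101

tick 1: 100010101001
tick 2: 111010101101
tick 3: 100010101001  (repeats tick 1; period 2)
tick 6: 111010101101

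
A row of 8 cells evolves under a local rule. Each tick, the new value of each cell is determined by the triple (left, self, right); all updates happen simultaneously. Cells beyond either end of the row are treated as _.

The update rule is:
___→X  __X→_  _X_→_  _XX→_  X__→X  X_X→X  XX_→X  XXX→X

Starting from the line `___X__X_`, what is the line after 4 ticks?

XX__X__X
_XX__X__
__XX__XX
X__XX__X

X__XX__X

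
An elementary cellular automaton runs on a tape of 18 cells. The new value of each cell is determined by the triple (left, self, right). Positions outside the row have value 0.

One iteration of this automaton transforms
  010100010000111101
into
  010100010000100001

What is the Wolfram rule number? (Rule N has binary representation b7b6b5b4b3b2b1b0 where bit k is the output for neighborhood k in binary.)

position 13: 111 → 0  (bit 7 = 0)
position 15: 110 → 0  (bit 6 = 0)
position 2: 101 → 0  (bit 5 = 0)
position 4: 100 → 0  (bit 4 = 0)
position 12: 011 → 1  (bit 3 = 1)
position 1: 010 → 1  (bit 2 = 1)
position 0: 001 → 0  (bit 1 = 0)
position 5: 000 → 0  (bit 0 = 0)
bits b7..b0 = 00001100 = 12

12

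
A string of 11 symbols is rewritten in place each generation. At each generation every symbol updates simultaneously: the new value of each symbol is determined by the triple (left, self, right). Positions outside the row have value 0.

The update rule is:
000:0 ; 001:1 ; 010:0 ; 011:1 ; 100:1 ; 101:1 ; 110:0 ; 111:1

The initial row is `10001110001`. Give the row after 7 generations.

01011101010
10111010101
01110101010
11101010101
11010101010
10101010101
01010101010

01010101010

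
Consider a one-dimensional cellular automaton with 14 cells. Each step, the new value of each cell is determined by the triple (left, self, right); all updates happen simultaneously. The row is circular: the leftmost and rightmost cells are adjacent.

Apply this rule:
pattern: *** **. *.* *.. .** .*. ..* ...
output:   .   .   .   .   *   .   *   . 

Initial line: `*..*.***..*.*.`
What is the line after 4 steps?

..*..*...*....
.*..*...*.....
*..*...*......
..*...*......*

..*...*......*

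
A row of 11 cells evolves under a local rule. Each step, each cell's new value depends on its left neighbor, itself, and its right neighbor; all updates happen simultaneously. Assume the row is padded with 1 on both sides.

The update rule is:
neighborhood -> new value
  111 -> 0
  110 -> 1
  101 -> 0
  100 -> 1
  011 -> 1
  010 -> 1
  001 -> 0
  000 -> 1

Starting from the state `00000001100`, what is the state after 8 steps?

01010101010

step 1: 11111101110
step 2: 00000101010
step 3: 11110101010
step 4: 00010101010
step 5: 11010101010
step 6: 01010101010
step 7: 01010101010  (fixed point — unchanged through step 8)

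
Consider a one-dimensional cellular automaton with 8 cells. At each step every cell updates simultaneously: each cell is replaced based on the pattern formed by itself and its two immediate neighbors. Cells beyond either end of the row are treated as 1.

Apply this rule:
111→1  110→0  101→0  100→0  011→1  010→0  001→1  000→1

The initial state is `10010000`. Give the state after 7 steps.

step 1: 00100111
step 2: 01001111
step 3: 00011111
step 4: 01111111
step 5: 01111111  (fixed point — unchanged through step 7)

01111111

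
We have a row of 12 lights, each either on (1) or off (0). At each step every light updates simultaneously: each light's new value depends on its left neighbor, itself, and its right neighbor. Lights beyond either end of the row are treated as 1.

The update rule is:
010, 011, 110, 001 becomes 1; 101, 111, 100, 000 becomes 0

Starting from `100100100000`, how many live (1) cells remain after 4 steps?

8

101101100001
101101100011
101101100110
101101101110
count of 1: 8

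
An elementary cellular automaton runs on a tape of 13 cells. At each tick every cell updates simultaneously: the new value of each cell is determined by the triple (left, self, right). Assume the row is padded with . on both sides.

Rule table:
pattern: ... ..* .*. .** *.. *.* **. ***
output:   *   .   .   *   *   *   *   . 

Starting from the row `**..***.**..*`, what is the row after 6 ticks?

*.*...***.**.

***.*.*****..
*.**.**...***
.********.*.*
.*......**.*.
..*****.***.*
*.*...***.**.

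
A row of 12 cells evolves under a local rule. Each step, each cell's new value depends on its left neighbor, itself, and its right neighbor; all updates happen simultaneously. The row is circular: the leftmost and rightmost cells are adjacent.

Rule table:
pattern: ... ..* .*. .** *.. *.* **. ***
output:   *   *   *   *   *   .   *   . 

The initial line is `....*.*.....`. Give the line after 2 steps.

....*.*.....

step 1: *****.******
step 2: ....*.*.....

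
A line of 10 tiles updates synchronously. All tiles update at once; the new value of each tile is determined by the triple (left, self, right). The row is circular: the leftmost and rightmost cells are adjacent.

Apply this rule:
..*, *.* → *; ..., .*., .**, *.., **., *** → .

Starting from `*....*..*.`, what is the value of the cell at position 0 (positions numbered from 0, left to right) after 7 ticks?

....*..*.*
...*..*.*.
..*..*.*..
.*..*.*...
*..*.*....
..*.*....*
.*.*....*.
position 0 holds .

.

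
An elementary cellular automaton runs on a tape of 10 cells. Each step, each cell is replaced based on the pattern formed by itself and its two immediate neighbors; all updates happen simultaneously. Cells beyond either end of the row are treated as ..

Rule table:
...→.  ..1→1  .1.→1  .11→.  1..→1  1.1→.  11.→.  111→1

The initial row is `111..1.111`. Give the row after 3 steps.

step 1: .1.111..1.
step 2: 11..1.1111
step 3: ..111..11.

..111..11.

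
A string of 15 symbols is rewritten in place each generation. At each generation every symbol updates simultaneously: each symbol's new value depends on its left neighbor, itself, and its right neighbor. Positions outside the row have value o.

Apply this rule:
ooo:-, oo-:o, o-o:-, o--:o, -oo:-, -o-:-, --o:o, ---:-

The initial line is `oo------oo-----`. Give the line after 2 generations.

--oo--o---oo-o-

generation 1: -oo----o-oo---o
generation 2: --oo--o---oo-o-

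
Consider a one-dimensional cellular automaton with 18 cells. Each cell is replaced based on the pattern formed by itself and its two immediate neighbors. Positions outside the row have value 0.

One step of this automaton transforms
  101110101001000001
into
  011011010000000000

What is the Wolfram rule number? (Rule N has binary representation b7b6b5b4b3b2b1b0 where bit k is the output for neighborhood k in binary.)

position 3: 111 → 0  (bit 7 = 0)
position 4: 110 → 1  (bit 6 = 1)
position 1: 101 → 1  (bit 5 = 1)
position 9: 100 → 0  (bit 4 = 0)
position 2: 011 → 1  (bit 3 = 1)
position 0: 010 → 0  (bit 2 = 0)
position 10: 001 → 0  (bit 1 = 0)
position 13: 000 → 0  (bit 0 = 0)
bits b7..b0 = 01101000 = 104

104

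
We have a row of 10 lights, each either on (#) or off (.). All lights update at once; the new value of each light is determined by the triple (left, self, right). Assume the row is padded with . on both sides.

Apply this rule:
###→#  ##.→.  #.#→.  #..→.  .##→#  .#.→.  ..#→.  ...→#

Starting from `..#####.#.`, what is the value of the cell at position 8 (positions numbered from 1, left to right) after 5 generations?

#.####....
..###..###
#.##...##.
..#..#.#..
#........#
position 8 holds .

.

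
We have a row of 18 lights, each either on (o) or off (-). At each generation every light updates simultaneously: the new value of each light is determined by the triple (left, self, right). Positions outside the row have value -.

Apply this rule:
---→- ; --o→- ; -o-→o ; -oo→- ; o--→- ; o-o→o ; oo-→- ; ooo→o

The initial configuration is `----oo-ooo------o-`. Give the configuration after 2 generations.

generation 1: ------o-o-------o-
generation 2: ------ooo-------o-

------ooo-------o-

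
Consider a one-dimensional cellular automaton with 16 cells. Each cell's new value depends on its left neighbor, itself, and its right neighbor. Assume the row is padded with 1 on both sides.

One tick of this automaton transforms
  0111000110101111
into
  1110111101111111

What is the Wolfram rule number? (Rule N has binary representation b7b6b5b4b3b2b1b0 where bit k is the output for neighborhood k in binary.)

191

position 2: 111 → 1  (bit 7 = 1)
position 3: 110 → 0  (bit 6 = 0)
position 0: 101 → 1  (bit 5 = 1)
position 4: 100 → 1  (bit 4 = 1)
position 1: 011 → 1  (bit 3 = 1)
position 10: 010 → 1  (bit 2 = 1)
position 6: 001 → 1  (bit 1 = 1)
position 5: 000 → 1  (bit 0 = 1)
bits b7..b0 = 10111111 = 191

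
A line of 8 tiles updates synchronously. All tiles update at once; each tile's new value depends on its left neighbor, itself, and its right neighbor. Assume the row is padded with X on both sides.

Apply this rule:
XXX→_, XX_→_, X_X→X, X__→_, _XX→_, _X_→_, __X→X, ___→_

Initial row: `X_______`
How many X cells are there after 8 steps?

step 1: _______X
step 2: ______X_
step 3: _____X_X
step 4: ____X_X_
step 5: ___X_X_X
step 6: __X_X_X_
step 7: _X_X_X_X
step 8: X_X_X_X_
count of X: 4

4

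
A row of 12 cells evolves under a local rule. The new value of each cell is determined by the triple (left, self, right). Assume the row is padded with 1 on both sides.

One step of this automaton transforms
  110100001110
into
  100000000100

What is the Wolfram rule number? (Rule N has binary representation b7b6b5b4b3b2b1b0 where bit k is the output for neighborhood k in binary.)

128

position 0: 111 → 1  (bit 7 = 1)
position 1: 110 → 0  (bit 6 = 0)
position 2: 101 → 0  (bit 5 = 0)
position 4: 100 → 0  (bit 4 = 0)
position 8: 011 → 0  (bit 3 = 0)
position 3: 010 → 0  (bit 2 = 0)
position 7: 001 → 0  (bit 1 = 0)
position 5: 000 → 0  (bit 0 = 0)
bits b7..b0 = 10000000 = 128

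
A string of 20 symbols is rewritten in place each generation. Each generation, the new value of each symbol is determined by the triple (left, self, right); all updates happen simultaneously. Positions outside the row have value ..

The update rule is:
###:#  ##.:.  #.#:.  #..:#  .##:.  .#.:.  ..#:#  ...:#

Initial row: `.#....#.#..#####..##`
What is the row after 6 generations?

.###....#.##.#.#####

generation 1: #.####...##.###.##..
generation 2: ...##.###....#....##
generation 3: ###....#.####.####..
generation 4: .#.####...##...##.##
generation 5: #...##.###..###.....
generation 6: .###....#.##.#.#####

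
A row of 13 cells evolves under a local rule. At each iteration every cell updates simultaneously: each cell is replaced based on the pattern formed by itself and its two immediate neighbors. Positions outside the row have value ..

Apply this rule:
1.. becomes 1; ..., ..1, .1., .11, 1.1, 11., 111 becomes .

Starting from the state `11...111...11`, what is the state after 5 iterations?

..1.....1....
...1.....1...
....1.....1..
.....1.....1.
......1.....1

......1.....1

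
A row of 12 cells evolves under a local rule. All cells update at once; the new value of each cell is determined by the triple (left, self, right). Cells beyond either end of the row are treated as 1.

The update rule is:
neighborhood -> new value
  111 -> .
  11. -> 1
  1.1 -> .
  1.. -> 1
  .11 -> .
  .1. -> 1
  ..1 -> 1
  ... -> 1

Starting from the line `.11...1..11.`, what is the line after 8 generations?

........1.1.

..1111111.1.
11......1.1.
.11111111.1.
........1.1.
111111111.1.
........1.1.  (repeats generation 4; period 2)
generation 8: ........1.1.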